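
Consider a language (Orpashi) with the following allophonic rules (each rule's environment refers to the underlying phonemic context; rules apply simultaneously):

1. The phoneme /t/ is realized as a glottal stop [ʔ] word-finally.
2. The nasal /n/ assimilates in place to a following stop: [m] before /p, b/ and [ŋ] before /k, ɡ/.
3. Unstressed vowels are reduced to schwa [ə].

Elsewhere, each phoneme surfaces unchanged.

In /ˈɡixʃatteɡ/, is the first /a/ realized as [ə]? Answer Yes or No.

/a/ (between /ʃ/ and /t/) occurs in an unstressed syllable → [ə] by rule 3.
The actual realization is [ə], which matches [ə].

Yes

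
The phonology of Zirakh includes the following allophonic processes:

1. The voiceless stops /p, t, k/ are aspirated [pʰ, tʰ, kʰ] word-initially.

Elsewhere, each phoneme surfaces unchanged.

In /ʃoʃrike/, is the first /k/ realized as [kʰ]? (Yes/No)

No

/k/ (between /i/ and /e/): rule 1 targets it, but not word-initially → unchanged [k].
The actual realization is [k], not [kʰ].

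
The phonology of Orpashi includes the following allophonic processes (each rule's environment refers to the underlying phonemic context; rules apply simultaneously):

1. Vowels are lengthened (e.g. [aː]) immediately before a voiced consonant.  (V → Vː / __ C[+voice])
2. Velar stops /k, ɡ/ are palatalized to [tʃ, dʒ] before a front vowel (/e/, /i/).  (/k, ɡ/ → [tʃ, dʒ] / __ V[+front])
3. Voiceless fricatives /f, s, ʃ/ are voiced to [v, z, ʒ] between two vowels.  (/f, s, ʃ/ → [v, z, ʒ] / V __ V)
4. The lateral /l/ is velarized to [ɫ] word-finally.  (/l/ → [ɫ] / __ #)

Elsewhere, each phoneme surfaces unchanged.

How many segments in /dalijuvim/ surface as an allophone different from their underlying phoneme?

4

Segments that undergo a rule: /a/ → [aː] (rule 1); /i/ → [iː] (rule 1); /u/ → [uː] (rule 1); /i/ → [iː] (rule 1).
All other segments surface unchanged.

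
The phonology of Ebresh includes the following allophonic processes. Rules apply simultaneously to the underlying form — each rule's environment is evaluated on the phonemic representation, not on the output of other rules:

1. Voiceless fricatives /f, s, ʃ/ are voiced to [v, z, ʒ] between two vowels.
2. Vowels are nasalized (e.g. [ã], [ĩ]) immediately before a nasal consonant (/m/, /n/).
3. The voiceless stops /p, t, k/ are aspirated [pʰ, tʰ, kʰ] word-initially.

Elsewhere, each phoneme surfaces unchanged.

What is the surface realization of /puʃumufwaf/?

[pʰuʒũmufwaf]

Rule 3 applies to /p/ (word-initial: word-initially) → [pʰ].
/u/ — between /p/ and /ʃ/; rule 2 does not apply here → [u].
Rule 1 applies to /ʃ/ (between /u/ and /u/: between two vowels) → [ʒ].
/u/ (between /ʃ/ and /m/): before a nasal consonant, so rule 2 applies → [ũ].
/u/ (between /m/ and /f/): rule 2 targets it, but not before a nasal consonant → unchanged [u].
/f/ (between /u/ and /w/): rule 1 targets it, but not between two vowels → unchanged [f].
/a/ (between /w/ and /f/) fails the environment for rule 2, so it stays [a].
/f/ (word-final) fails the environment for rule 1, so it stays [f].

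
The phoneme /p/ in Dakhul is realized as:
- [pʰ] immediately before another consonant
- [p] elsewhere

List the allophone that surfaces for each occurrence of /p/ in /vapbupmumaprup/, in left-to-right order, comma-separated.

Occurrence 1 (position 3): immediately before another consonant → [pʰ].
Occurrence 2 (position 6): immediately before another consonant → [pʰ].
Occurrence 3 (position 11): immediately before another consonant → [pʰ].
Occurrence 4 (position 14): no conditioning environment matches → elsewhere allophone [p].

[pʰ], [pʰ], [pʰ], [p]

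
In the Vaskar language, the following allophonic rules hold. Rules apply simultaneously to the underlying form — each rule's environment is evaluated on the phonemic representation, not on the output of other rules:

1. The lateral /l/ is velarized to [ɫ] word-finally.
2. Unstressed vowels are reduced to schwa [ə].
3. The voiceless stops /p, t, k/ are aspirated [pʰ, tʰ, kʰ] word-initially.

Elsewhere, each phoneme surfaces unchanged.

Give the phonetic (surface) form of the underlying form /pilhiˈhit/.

Rule 3 applies to /p/ (word-initial: word-initially) → [pʰ].
Rule 2 applies to /i/ (between /p/ and /l/: in an unstressed syllable) → [ə].
/l/ (between /i/ and /h/) fails the environment for rule 1, so it stays [l].
/h/ — not in any rule's target class → [h].
/i/ — between /h/ and /h/, in an unstressed syllable — surfaces as [ə] (rule 2).
/h/ — not in any rule's target class → [h].
/i/ (between /h/ and /t/): rule 2 targets it, but not in an unstressed syllable → unchanged [i].
/t/ (word-final): rule 3 targets it, but not word-initially → unchanged [t].

[pʰəlhəˈhit]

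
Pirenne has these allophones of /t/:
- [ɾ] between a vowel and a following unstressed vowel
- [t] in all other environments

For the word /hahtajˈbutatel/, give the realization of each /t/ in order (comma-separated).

[t], [ɾ], [ɾ]

Occurrence 1 (position 4): no conditioning environment matches → elsewhere allophone [t].
Occurrence 2 (position 9): between a vowel and a following unstressed vowel → [ɾ].
Occurrence 3 (position 11): between a vowel and a following unstressed vowel → [ɾ].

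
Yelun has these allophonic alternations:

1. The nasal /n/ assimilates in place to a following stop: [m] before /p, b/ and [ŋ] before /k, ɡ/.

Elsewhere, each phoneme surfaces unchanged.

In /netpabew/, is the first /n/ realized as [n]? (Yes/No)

/n/ (word-initial) fails the environment for rule 1, so it stays [n].
The actual realization is [n], which matches [n].

Yes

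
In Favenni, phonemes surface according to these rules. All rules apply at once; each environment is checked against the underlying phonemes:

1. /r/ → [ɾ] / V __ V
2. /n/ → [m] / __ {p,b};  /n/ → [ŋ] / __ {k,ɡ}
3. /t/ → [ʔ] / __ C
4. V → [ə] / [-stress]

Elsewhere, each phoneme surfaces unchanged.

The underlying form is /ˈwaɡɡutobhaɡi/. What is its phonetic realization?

/w/ stays [w].
/a/ (between /w/ and /ɡ/) is in the target of rule 4 but the environment (in an unstressed syllable) is not met → [a].
/ɡ/ (between /a/ and /ɡ/) is unaffected → [ɡ].
/ɡ/ stays [ɡ].
/u/ — between /ɡ/ and /t/, in an unstressed syllable — surfaces as [ə] (rule 4).
/t/ (between /u/ and /o/) is in the target of rule 3 but the environment (immediately before a consonant) is not met → [t].
/o/ meets the environment for rule 4 (in an unstressed syllable) → [ə].
/b/ (between /o/ and /h/) is unaffected → [b].
/h/ (between /b/ and /a/): no rule targets it → [h].
/a/ — between /h/ and /ɡ/, in an unstressed syllable — surfaces as [ə] (rule 4).
/ɡ/ (between /a/ and /i/): no rule targets it → [ɡ].
/i/ (word-final): in an unstressed syllable, so rule 4 applies → [ə].

[ˈwaɡɡətəbhəɡə]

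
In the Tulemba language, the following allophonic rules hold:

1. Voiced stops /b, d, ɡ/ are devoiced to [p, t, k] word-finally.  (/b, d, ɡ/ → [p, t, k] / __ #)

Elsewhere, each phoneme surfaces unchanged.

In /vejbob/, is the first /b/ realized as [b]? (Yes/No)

Yes

/b/ (between /j/ and /o/) is in the target of rule 1 but the environment (word-finally) is not met → [b].
The actual realization is [b], which matches [b].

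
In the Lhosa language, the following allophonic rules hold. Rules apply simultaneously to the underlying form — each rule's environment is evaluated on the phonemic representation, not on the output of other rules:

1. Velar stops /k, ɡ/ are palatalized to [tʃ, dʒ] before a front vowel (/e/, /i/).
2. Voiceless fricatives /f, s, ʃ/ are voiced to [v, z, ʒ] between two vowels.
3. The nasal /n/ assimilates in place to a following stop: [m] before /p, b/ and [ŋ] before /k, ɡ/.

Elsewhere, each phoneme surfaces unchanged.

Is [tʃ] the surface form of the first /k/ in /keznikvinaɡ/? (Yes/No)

/k/ (word-initial): before a front vowel, so rule 1 applies → [tʃ].
The actual realization is [tʃ], which matches [tʃ].

Yes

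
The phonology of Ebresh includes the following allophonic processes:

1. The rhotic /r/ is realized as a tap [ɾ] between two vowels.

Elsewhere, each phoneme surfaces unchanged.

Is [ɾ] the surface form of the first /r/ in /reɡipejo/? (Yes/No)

/r/ (word-initial) fails the environment for rule 1, so it stays [r].
The actual realization is [r], not [ɾ].

No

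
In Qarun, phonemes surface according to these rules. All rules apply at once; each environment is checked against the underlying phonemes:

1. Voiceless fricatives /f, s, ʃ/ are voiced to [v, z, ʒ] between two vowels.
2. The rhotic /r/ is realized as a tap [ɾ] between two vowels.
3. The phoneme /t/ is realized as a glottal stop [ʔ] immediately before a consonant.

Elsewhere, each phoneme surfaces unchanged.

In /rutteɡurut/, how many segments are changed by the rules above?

Segments that undergo a rule: /t/ → [ʔ] (rule 3); /r/ → [ɾ] (rule 2).
All other segments surface unchanged.

2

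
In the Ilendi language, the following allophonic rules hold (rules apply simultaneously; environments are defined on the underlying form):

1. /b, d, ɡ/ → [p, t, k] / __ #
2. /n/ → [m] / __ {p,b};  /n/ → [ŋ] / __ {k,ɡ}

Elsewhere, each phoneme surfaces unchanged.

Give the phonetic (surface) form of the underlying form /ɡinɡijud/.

/ɡ/ (word-initial): rule 1 targets it, but not word-finally → unchanged [ɡ].
/n/ — between /i/ and /ɡ/, before a labial or velar stop — surfaces as [ŋ] (rule 2).
/ɡ/ (between /n/ and /i/) is in the target of rule 1 but the environment (word-finally) is not met → [ɡ].
/d/ meets the environment for rule 1 (word-finally) → [t].

[ɡiŋɡijut]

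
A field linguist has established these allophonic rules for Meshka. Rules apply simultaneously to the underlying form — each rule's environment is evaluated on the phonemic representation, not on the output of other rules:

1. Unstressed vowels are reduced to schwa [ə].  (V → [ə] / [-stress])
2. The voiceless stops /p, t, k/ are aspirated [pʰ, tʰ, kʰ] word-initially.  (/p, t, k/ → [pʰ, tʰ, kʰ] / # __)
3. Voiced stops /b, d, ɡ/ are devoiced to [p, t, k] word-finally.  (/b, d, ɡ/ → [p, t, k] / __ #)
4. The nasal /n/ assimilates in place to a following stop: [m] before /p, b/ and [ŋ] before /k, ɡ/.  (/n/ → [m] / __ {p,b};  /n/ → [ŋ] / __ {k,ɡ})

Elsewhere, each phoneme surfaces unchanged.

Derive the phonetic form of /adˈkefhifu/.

Rule 1 applies to /a/ (word-initial: in an unstressed syllable) → [ə].
/d/ (between /a/ and /k/) fails the environment for rule 3, so it stays [d].
/k/ (between /d/ and /e/): rule 2 targets it, but not word-initially → unchanged [k].
/e/ (between /k/ and /f/) fails the environment for rule 1, so it stays [e].
/f/ (between /e/ and /h/): no rule targets it → [f].
/h/ — not in any rule's target class → [h].
Rule 1 applies to /i/ (between /h/ and /f/: in an unstressed syllable) → [ə].
/f/ (between /i/ and /u/): no rule targets it → [f].
Rule 1 applies to /u/ (word-final: in an unstressed syllable) → [ə].

[ədˈkefhəfə]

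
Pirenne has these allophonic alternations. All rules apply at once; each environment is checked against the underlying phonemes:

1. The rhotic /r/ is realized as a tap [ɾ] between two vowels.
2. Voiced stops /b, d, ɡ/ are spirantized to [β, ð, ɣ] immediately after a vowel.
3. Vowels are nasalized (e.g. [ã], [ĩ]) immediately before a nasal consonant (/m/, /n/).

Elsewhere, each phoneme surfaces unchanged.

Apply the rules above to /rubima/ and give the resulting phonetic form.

[ruβĩma]

/r/ (word-initial) is in the target of rule 1 but the environment (between two vowels) is not met → [r].
/u/ — between /r/ and /b/; rule 3 does not apply here → [u].
/b/ (between /u/ and /i/): immediately after a vowel, so rule 2 applies → [β].
/i/ meets the environment for rule 3 (before a nasal consonant) → [ĩ].
/a/ — word-final; rule 3 does not apply here → [a].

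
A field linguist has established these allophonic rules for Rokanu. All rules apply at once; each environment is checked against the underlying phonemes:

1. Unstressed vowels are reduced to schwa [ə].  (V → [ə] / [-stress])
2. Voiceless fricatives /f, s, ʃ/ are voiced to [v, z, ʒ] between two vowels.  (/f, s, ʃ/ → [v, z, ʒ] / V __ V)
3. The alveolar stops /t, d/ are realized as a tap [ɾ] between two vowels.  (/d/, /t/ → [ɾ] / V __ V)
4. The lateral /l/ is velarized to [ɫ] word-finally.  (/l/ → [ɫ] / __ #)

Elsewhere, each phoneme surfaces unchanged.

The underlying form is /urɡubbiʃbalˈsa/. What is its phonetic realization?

[ərɡəbbəʃbəlˈsa]

/u/ meets the environment for rule 1 (in an unstressed syllable) → [ə].
/r/ (between /u/ and /ɡ/): no rule targets it → [r].
/ɡ/ — not in any rule's target class → [ɡ].
/u/ (between /ɡ/ and /b/): in an unstressed syllable, so rule 1 applies → [ə].
/b/ — not in any rule's target class → [b].
/b/ (between /b/ and /i/): no rule targets it → [b].
Rule 1 applies to /i/ (between /b/ and /ʃ/: in an unstressed syllable) → [ə].
/ʃ/ — between /i/ and /b/; rule 2 does not apply here → [ʃ].
/b/ — not in any rule's target class → [b].
/a/ meets the environment for rule 1 (in an unstressed syllable) → [ə].
/l/ (between /a/ and /s/) is in the target of rule 4 but the environment (word-finally) is not met → [l].
/s/ (between /l/ and /a/) is in the target of rule 2 but the environment (between two vowels) is not met → [s].
/a/ (word-final) fails the environment for rule 1, so it stays [a].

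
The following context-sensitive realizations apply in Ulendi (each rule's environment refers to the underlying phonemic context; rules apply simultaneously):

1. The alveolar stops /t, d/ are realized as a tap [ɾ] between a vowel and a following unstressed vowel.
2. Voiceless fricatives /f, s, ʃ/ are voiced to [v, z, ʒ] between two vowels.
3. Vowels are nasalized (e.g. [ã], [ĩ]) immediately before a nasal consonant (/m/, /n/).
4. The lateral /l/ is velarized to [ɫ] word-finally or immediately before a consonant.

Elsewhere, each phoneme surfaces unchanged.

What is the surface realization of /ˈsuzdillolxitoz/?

/s/ (word-initial) fails the environment for rule 2, so it stays [s].
/u/ (between /s/ and /z/) fails the environment for rule 3, so it stays [u].
/z/ (between /u/ and /d/) is unaffected → [z].
/d/ — between /z/ and /i/; rule 1 does not apply here → [d].
/i/ (between /d/ and /l/): rule 3 targets it, but not before a nasal consonant → unchanged [i].
/l/ — between /i/ and /l/, word-finally or immediately before a consonant — surfaces as [ɫ] (rule 4).
/l/ (between /l/ and /o/): rule 4 targets it, but not word-finally or immediately before a consonant → unchanged [l].
/o/ — between /l/ and /l/; rule 3 does not apply here → [o].
/l/ (between /o/ and /x/): word-finally or immediately before a consonant, so rule 4 applies → [ɫ].
/x/ (between /l/ and /i/) is unaffected → [x].
/i/ (between /x/ and /t/): rule 3 targets it, but not before a nasal consonant → unchanged [i].
/t/ (between /i/ and /o/) occurs between a vowel and a following unstressed vowel → [ɾ] by rule 1.
/o/ — between /t/ and /z/; rule 3 does not apply here → [o].
/z/ (word-final): no rule targets it → [z].

[ˈsuzdiɫloɫxiɾoz]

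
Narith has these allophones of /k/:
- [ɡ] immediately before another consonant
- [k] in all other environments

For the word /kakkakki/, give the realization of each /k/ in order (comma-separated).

[k], [ɡ], [k], [ɡ], [k]

Occurrence 1 (position 1): no conditioning environment matches → elsewhere allophone [k].
Occurrence 2 (position 3): immediately before another consonant → [ɡ].
Occurrence 3 (position 4): no conditioning environment matches → elsewhere allophone [k].
Occurrence 4 (position 6): immediately before another consonant → [ɡ].
Occurrence 5 (position 7): no conditioning environment matches → elsewhere allophone [k].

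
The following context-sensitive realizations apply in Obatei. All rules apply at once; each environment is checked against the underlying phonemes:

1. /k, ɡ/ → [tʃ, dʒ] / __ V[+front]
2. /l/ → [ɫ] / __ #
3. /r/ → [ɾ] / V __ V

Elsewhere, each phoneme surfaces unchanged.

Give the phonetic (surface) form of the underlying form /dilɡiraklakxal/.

/l/ (between /i/ and /ɡ/): rule 2 targets it, but not word-finally → unchanged [l].
/ɡ/ — between /l/ and /i/, before a front vowel — surfaces as [dʒ] (rule 1).
/r/ — between /i/ and /a/, between two vowels — surfaces as [ɾ] (rule 3).
/k/ (between /a/ and /l/) fails the environment for rule 1, so it stays [k].
/l/ — between /k/ and /a/; rule 2 does not apply here → [l].
/k/ (between /a/ and /x/): rule 1 targets it, but not before a front vowel → unchanged [k].
/l/ (word-final) occurs word-finally → [ɫ] by rule 2.

[dildʒiɾaklakxaɫ]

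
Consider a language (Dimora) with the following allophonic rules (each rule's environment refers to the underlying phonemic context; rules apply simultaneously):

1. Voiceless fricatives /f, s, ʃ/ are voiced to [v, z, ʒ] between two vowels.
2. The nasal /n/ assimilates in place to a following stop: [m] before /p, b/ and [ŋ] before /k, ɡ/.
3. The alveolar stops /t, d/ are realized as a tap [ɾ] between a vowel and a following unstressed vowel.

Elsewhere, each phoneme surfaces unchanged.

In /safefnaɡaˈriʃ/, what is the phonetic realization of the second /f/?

[f]

/f/ (between /e/ and /n/) fails the environment for rule 1, so it stays [f].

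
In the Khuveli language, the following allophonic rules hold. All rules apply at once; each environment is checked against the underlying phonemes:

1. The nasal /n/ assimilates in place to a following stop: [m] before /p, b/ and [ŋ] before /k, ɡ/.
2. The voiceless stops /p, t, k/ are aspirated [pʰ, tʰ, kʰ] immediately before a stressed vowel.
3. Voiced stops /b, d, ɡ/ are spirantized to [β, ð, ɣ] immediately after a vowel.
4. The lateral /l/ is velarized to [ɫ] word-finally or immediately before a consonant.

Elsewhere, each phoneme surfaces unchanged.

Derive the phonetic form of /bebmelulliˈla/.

[beβmeluɫliˈla]

/b/ (word-initial): rule 3 targets it, but not immediately after a vowel → unchanged [b].
/e/ stays [e].
/b/ meets the environment for rule 3 (immediately after a vowel) → [β].
/m/ stays [m].
/e/ (between /m/ and /l/): no rule targets it → [e].
/l/ (between /e/ and /u/): rule 4 targets it, but not word-finally or immediately before a consonant → unchanged [l].
/u/ — not in any rule's target class → [u].
/l/ — between /u/ and /l/, word-finally or immediately before a consonant — surfaces as [ɫ] (rule 4).
/l/ (between /l/ and /i/) fails the environment for rule 4, so it stays [l].
/i/ — not in any rule's target class → [i].
/l/ — between /i/ and /a/; rule 4 does not apply here → [l].
/a/ (word-final) is unaffected → [a].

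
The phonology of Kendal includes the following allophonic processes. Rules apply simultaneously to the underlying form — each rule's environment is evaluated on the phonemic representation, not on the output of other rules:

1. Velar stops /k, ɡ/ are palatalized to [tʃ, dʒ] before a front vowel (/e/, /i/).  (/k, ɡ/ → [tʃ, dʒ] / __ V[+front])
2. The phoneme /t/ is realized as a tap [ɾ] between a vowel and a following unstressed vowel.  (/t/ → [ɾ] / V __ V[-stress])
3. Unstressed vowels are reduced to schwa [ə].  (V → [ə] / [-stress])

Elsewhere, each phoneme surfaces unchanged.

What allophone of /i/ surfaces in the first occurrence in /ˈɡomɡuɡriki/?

/i/ — between /r/ and /k/, in an unstressed syllable — surfaces as [ə] (rule 3).

[ə]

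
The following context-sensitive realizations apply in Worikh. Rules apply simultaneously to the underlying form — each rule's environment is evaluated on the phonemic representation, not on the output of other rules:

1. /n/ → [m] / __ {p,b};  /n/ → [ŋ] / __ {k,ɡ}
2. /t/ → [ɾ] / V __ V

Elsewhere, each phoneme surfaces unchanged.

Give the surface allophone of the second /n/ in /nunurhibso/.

/n/ — between /u/ and /u/; rule 1 does not apply here → [n].

[n]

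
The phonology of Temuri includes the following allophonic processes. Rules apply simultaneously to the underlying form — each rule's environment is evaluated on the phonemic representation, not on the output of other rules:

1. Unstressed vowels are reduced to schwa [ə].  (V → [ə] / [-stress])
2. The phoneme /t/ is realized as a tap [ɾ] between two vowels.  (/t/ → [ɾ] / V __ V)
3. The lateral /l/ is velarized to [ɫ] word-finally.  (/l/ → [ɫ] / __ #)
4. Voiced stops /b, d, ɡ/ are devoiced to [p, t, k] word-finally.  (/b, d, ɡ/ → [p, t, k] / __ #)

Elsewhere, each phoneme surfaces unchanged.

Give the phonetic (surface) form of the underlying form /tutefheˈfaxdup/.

[təɾəfhəˈfaxdəp]

/t/ (word-initial): rule 2 targets it, but not between two vowels → unchanged [t].
/u/ (between /t/ and /t/): in an unstressed syllable, so rule 1 applies → [ə].
/t/ (between /u/ and /e/): between two vowels, so rule 2 applies → [ɾ].
/e/ — between /t/ and /f/, in an unstressed syllable — surfaces as [ə] (rule 1).
/f/ stays [f].
/h/ stays [h].
Rule 1 applies to /e/ (between /h/ and /f/: in an unstressed syllable) → [ə].
/f/ stays [f].
/a/ (between /f/ and /x/) is in the target of rule 1 but the environment (in an unstressed syllable) is not met → [a].
/x/ — not in any rule's target class → [x].
/d/ (between /x/ and /u/) fails the environment for rule 4, so it stays [d].
Rule 1 applies to /u/ (between /d/ and /p/: in an unstressed syllable) → [ə].
/p/ (word-final) is unaffected → [p].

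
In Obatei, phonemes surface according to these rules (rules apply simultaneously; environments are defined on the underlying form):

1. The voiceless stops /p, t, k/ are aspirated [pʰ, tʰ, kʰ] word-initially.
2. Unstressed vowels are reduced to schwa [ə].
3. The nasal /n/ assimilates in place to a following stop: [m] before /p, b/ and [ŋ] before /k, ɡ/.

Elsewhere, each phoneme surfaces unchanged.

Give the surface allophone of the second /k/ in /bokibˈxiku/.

/k/ (between /i/ and /u/) is in the target of rule 1 but the environment (word-initially) is not met → [k].

[k]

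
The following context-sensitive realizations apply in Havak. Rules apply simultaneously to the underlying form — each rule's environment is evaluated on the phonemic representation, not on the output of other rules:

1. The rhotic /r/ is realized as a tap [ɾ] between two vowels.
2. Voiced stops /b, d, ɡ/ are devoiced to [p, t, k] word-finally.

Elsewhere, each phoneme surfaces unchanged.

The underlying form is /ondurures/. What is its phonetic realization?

[onduɾuɾes]

/d/ — between /n/ and /u/; rule 2 does not apply here → [d].
/r/ (between /u/ and /u/): between two vowels, so rule 1 applies → [ɾ].
/r/ — between /u/ and /e/, between two vowels — surfaces as [ɾ] (rule 1).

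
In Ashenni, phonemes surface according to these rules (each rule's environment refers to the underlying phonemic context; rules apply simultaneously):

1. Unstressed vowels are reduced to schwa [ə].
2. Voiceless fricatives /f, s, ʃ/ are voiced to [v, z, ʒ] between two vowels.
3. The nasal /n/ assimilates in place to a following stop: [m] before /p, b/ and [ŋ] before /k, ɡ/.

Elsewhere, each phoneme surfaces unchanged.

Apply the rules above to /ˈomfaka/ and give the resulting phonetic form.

[ˈomfəkə]

/o/ (word-initial) is in the target of rule 1 but the environment (in an unstressed syllable) is not met → [o].
/m/ (between /o/ and /f/): no rule targets it → [m].
/f/ (between /m/ and /a/): rule 2 targets it, but not between two vowels → unchanged [f].
/a/ — between /f/ and /k/, in an unstressed syllable — surfaces as [ə] (rule 1).
/k/ — not in any rule's target class → [k].
/a/ meets the environment for rule 1 (in an unstressed syllable) → [ə].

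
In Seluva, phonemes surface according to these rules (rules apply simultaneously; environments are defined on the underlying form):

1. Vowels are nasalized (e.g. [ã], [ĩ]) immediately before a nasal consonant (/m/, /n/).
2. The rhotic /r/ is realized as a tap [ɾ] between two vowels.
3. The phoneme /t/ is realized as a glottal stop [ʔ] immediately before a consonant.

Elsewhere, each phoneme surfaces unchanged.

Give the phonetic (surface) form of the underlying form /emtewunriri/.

/e/ meets the environment for rule 1 (before a nasal consonant) → [ẽ].
/t/ (between /m/ and /e/) fails the environment for rule 3, so it stays [t].
/e/ (between /t/ and /w/): rule 1 targets it, but not before a nasal consonant → unchanged [e].
/u/ meets the environment for rule 1 (before a nasal consonant) → [ũ].
/r/ (between /n/ and /i/) is in the target of rule 2 but the environment (between two vowels) is not met → [r].
/i/ (between /r/ and /r/): rule 1 targets it, but not before a nasal consonant → unchanged [i].
/r/ (between /i/ and /i/) occurs between two vowels → [ɾ] by rule 2.
/i/ — word-final; rule 1 does not apply here → [i].

[ẽmtewũnriɾi]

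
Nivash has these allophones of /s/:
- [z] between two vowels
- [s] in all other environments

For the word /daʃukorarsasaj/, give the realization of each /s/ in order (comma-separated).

[s], [z]

Occurrence 1 (position 10): no conditioning environment matches → elsewhere allophone [s].
Occurrence 2 (position 12): between two vowels → [z].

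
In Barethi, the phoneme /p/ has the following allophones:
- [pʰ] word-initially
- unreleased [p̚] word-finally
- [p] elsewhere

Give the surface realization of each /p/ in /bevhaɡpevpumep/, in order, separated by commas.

[p], [p], [p̚]

Occurrence 1 (position 7): no conditioning environment matches → elsewhere allophone [p].
Occurrence 2 (position 10): no conditioning environment matches → elsewhere allophone [p].
Occurrence 3 (position 14): word-finally → [p̚].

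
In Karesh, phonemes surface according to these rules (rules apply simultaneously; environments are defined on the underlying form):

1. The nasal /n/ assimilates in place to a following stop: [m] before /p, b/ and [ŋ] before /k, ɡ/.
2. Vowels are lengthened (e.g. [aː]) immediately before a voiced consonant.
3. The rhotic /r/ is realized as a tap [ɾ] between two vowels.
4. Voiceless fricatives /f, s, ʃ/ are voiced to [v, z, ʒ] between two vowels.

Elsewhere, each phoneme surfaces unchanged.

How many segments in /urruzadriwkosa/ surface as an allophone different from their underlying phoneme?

Segments that undergo a rule: /u/ → [uː] (rule 2); /u/ → [uː] (rule 2); /a/ → [aː] (rule 2); /i/ → [iː] (rule 2); /s/ → [z] (rule 4).
All other segments surface unchanged.

5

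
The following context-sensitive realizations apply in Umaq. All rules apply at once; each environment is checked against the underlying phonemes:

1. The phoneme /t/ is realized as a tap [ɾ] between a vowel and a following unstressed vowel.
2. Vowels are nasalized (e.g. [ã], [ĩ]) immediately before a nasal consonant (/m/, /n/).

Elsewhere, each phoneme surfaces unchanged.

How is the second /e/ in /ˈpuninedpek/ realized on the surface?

/e/ (between /p/ and /k/) is in the target of rule 2 but the environment (before a nasal consonant) is not met → [e].

[e]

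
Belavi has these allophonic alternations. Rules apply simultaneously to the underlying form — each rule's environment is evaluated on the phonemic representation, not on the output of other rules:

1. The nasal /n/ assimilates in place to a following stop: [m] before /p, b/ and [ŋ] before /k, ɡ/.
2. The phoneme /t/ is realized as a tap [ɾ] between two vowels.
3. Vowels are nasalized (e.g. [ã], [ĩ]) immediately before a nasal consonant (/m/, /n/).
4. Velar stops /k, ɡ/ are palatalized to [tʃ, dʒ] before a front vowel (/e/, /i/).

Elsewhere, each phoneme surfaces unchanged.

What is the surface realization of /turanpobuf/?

[turãmpobuf]

/t/ (word-initial) is in the target of rule 2 but the environment (between two vowels) is not met → [t].
/u/ (between /t/ and /r/) is in the target of rule 3 but the environment (before a nasal consonant) is not met → [u].
/r/ (between /u/ and /a/): no rule targets it → [r].
/a/ (between /r/ and /n/) occurs before a nasal consonant → [ã] by rule 3.
Rule 1 applies to /n/ (between /a/ and /p/: before a labial or velar stop) → [m].
/p/ (between /n/ and /o/): no rule targets it → [p].
/o/ (between /p/ and /b/): rule 3 targets it, but not before a nasal consonant → unchanged [o].
/b/ (between /o/ and /u/): no rule targets it → [b].
/u/ (between /b/ and /f/) is in the target of rule 3 but the environment (before a nasal consonant) is not met → [u].
/f/ stays [f].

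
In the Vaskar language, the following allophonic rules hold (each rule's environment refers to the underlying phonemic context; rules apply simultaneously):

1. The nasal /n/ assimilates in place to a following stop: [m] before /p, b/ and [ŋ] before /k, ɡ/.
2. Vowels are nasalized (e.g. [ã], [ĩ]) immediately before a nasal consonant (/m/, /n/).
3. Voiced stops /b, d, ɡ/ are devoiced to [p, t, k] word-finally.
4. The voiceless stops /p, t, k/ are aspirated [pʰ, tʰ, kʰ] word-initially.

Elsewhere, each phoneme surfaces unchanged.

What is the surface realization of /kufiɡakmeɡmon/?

Rule 4 applies to /k/ (word-initial: word-initially) → [kʰ].
/u/ (between /k/ and /f/) is in the target of rule 2 but the environment (before a nasal consonant) is not met → [u].
/f/ (between /u/ and /i/) is unaffected → [f].
/i/ (between /f/ and /ɡ/): rule 2 targets it, but not before a nasal consonant → unchanged [i].
/ɡ/ (between /i/ and /a/): rule 3 targets it, but not word-finally → unchanged [ɡ].
/a/ — between /ɡ/ and /k/; rule 2 does not apply here → [a].
/k/ (between /a/ and /m/) is in the target of rule 4 but the environment (word-initially) is not met → [k].
/m/ — not in any rule's target class → [m].
/e/ (between /m/ and /ɡ/): rule 2 targets it, but not before a nasal consonant → unchanged [e].
/ɡ/ (between /e/ and /m/): rule 3 targets it, but not word-finally → unchanged [ɡ].
/m/ (between /ɡ/ and /o/) is unaffected → [m].
Rule 2 applies to /o/ (between /m/ and /n/: before a nasal consonant) → [õ].
/n/ (word-final) fails the environment for rule 1, so it stays [n].

[kʰufiɡakmeɡmõn]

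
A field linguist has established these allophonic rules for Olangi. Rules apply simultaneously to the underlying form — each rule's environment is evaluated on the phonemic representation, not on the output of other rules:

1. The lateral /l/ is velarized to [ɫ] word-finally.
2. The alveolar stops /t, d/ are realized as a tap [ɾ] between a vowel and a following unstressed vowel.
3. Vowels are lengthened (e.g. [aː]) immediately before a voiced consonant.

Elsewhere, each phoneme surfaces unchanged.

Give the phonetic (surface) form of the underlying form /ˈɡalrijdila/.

/a/ (between /ɡ/ and /l/): before a voiced consonant, so rule 3 applies → [aː].
/l/ (between /a/ and /r/): rule 1 targets it, but not word-finally → unchanged [l].
Rule 3 applies to /i/ (between /r/ and /j/: before a voiced consonant) → [iː].
/d/ — between /j/ and /i/; rule 2 does not apply here → [d].
/i/ — between /d/ and /l/, before a voiced consonant — surfaces as [iː] (rule 3).
/l/ (between /i/ and /a/) fails the environment for rule 1, so it stays [l].
/a/ (word-final): rule 3 targets it, but not before a voiced consonant → unchanged [a].

[ˈɡaːlriːjdiːla]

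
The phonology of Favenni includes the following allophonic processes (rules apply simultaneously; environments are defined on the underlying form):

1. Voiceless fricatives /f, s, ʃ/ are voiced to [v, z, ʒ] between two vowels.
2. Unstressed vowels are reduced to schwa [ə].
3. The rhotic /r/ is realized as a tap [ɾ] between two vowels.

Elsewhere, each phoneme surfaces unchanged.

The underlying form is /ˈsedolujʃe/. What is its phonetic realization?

[ˈsedələjʃə]

/s/ (word-initial) is in the target of rule 1 but the environment (between two vowels) is not met → [s].
/e/ (between /s/ and /d/): rule 2 targets it, but not in an unstressed syllable → unchanged [e].
/d/ (between /e/ and /o/) is unaffected → [d].
/o/ (between /d/ and /l/) occurs in an unstressed syllable → [ə] by rule 2.
/l/ (between /o/ and /u/): no rule targets it → [l].
/u/ meets the environment for rule 2 (in an unstressed syllable) → [ə].
/j/ stays [j].
/ʃ/ (between /j/ and /e/) is in the target of rule 1 but the environment (between two vowels) is not met → [ʃ].
/e/ — word-final, in an unstressed syllable — surfaces as [ə] (rule 2).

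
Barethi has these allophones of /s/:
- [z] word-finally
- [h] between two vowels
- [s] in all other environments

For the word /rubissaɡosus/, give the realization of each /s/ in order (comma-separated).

[s], [s], [h], [z]

Occurrence 1 (position 5): no conditioning environment matches → elsewhere allophone [s].
Occurrence 2 (position 6): no conditioning environment matches → elsewhere allophone [s].
Occurrence 3 (position 10): between two vowels → [h].
Occurrence 4 (position 12): word-finally → [z].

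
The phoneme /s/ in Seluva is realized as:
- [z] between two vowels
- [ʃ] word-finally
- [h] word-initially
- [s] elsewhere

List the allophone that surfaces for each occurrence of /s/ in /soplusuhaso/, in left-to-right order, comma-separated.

[h], [z], [z]

Occurrence 1 (position 1): word-initially → [h].
Occurrence 2 (position 6): between two vowels → [z].
Occurrence 3 (position 10): between two vowels → [z].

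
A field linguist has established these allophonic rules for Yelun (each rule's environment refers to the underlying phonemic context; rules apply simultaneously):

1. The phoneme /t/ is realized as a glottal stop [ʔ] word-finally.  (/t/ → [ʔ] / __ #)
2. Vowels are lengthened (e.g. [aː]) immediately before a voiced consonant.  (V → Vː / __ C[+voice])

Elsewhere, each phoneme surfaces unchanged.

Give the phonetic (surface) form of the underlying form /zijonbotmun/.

[ziːjoːnbotmuːn]

/z/ stays [z].
Rule 2 applies to /i/ (between /z/ and /j/: before a voiced consonant) → [iː].
/j/ (between /i/ and /o/) is unaffected → [j].
/o/ (between /j/ and /n/): before a voiced consonant, so rule 2 applies → [oː].
/n/ (between /o/ and /b/) is unaffected → [n].
/b/ (between /n/ and /o/) is unaffected → [b].
/o/ — between /b/ and /t/; rule 2 does not apply here → [o].
/t/ (between /o/ and /m/): rule 1 targets it, but not word-finally → unchanged [t].
/m/ — not in any rule's target class → [m].
Rule 2 applies to /u/ (between /m/ and /n/: before a voiced consonant) → [uː].
/n/ (word-final) is unaffected → [n].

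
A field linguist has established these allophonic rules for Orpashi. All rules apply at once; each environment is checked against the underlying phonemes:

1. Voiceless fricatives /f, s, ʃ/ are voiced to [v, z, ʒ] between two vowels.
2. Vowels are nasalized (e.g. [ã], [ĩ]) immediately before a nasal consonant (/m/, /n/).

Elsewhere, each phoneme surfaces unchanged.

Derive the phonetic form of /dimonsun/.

[dĩmõnsũn]

/d/ stays [d].
Rule 2 applies to /i/ (between /d/ and /m/: before a nasal consonant) → [ĩ].
/m/ — not in any rule's target class → [m].
/o/ meets the environment for rule 2 (before a nasal consonant) → [õ].
/n/ — not in any rule's target class → [n].
/s/ (between /n/ and /u/) fails the environment for rule 1, so it stays [s].
/u/ meets the environment for rule 2 (before a nasal consonant) → [ũ].
/n/ (word-final): no rule targets it → [n].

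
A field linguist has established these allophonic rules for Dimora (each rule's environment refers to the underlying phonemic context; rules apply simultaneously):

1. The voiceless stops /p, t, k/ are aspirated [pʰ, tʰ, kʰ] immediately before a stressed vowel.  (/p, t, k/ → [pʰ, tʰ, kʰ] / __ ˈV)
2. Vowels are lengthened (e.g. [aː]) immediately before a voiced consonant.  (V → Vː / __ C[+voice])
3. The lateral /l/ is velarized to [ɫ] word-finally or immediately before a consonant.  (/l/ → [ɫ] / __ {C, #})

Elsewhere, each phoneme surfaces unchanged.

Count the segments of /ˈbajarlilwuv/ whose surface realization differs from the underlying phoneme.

5

Segments that undergo a rule: /a/ → [aː] (rule 2); /a/ → [aː] (rule 2); /i/ → [iː] (rule 2); /l/ → [ɫ] (rule 3); /u/ → [uː] (rule 2).
All other segments surface unchanged.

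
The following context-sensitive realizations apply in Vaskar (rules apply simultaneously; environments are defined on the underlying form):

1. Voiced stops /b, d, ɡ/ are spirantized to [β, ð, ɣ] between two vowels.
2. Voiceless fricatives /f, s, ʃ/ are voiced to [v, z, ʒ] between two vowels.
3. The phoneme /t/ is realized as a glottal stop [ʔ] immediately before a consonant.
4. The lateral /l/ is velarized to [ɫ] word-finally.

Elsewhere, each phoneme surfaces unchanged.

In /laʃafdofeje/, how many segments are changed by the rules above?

Segments that undergo a rule: /ʃ/ → [ʒ] (rule 2); /f/ → [v] (rule 2).
All other segments surface unchanged.

2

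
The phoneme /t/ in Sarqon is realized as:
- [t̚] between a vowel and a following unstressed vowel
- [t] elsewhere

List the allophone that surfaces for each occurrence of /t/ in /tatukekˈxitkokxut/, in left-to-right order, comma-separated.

[t], [t̚], [t], [t]

Occurrence 1 (position 1): no conditioning environment matches → elsewhere allophone [t].
Occurrence 2 (position 3): between a vowel and a following unstressed vowel → [t̚].
Occurrence 3 (position 10): no conditioning environment matches → elsewhere allophone [t].
Occurrence 4 (position 16): no conditioning environment matches → elsewhere allophone [t].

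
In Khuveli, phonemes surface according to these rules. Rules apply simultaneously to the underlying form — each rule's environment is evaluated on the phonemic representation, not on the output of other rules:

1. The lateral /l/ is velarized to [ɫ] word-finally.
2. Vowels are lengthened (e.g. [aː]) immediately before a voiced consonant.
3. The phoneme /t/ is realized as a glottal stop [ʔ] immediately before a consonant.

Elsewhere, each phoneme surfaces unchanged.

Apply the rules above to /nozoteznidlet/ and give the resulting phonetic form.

[noːzoteːzniːdlet]

/n/ (word-initial) is unaffected → [n].
Rule 2 applies to /o/ (between /n/ and /z/: before a voiced consonant) → [oː].
/z/ (between /o/ and /o/): no rule targets it → [z].
/o/ — between /z/ and /t/; rule 2 does not apply here → [o].
/t/ (between /o/ and /e/) is in the target of rule 3 but the environment (immediately before a consonant) is not met → [t].
Rule 2 applies to /e/ (between /t/ and /z/: before a voiced consonant) → [eː].
/z/ (between /e/ and /n/) is unaffected → [z].
/n/ stays [n].
/i/ meets the environment for rule 2 (before a voiced consonant) → [iː].
/d/ (between /i/ and /l/): no rule targets it → [d].
/l/ (between /d/ and /e/) fails the environment for rule 1, so it stays [l].
/e/ (between /l/ and /t/) fails the environment for rule 2, so it stays [e].
/t/ — word-final; rule 3 does not apply here → [t].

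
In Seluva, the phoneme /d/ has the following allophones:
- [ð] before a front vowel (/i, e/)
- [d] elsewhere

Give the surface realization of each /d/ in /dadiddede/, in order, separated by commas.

Occurrence 1 (position 1): no conditioning environment matches → elsewhere allophone [d].
Occurrence 2 (position 3): before a front vowel (/i, e/) → [ð].
Occurrence 3 (position 5): no conditioning environment matches → elsewhere allophone [d].
Occurrence 4 (position 6): before a front vowel (/i, e/) → [ð].
Occurrence 5 (position 8): before a front vowel (/i, e/) → [ð].

[d], [ð], [d], [ð], [ð]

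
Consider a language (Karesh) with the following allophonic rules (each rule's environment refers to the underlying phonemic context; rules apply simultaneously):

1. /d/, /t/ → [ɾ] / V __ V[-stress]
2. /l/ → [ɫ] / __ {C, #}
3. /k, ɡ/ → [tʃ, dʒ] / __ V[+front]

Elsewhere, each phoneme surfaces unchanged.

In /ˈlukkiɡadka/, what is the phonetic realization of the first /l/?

[l]

/l/ (word-initial) fails the environment for rule 2, so it stays [l].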